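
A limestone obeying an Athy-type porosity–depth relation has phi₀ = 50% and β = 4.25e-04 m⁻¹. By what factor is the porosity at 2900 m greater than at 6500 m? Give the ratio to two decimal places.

4.62

Working in km (1 km = 1000 m; β in km⁻¹ = β in m⁻¹ × 1000):
phi(z₁)/phi(z₂) = e^(−β·z₁)/e^(−β·z₂) = e^{β(z₂−z₁)}
= exp(0.425 × 3.6) = exp(1.53) = 4.6182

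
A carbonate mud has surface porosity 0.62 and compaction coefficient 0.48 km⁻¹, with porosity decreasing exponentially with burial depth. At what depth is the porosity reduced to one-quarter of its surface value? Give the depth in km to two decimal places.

2.89 km

n/n₀ = 1/4 ⇒ exp(−β·d) = 1/4 ⇒ d = ln(4) / β
d = 1.3863 / 0.48 = 2.888 km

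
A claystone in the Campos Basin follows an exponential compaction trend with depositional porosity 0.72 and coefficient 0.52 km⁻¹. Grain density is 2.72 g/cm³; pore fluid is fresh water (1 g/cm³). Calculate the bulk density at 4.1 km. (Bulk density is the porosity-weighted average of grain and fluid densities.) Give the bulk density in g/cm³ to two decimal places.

2.57 g/cm³

Porosity at depth: φ = 0.72·exp(−0.52×4.1) = 0.72×0.1186 = 0.0854
Bulk density: ρ_b = (1−φ)ρ_g + φ·ρ_f = 0.9146×2.72 + 0.0854×1
       = 2.488 + 0.085 = 2.573 g/cm³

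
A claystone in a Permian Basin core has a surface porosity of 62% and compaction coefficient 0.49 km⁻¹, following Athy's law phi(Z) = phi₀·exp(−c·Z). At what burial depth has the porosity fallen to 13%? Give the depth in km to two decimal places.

3.19 km

Invert Athy's law: Z = ln(phi₀/phi) / c
Z = ln(0.62/0.13) / 0.49 = ln(4.769) / 0.49 = 1.5622 / 0.49 = 3.188 km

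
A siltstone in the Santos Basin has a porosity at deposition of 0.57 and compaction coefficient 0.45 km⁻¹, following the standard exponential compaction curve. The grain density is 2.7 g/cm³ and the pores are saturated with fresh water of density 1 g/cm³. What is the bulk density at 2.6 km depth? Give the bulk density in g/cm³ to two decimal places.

2.40 g/cm³

Porosity at depth: phi = 0.57·exp(−0.45×2.6) = 0.57×0.3104 = 0.1769
Bulk density: ρ_b = (1−phi)ρ_g + phi·ρ_f = 0.8231×2.7 + 0.1769×1
       = 2.222 + 0.177 = 2.399 g/cm³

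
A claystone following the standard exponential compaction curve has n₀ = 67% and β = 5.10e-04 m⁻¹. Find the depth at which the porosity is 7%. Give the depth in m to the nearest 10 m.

4430 m

Working in km (1 km = 1000 m; β in km⁻¹ = β in m⁻¹ × 1000):
Invert Athy's law: d = ln(n₀/n) / β
d = ln(0.67/0.07) / 0.51 = ln(9.571) / 0.51 = 2.2588 / 0.51 = 4.429 km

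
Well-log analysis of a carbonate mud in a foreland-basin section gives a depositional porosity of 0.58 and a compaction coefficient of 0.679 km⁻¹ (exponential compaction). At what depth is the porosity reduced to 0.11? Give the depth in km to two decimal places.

Invert Athy's law: Z = ln(φ₀/φ) / β
Z = ln(0.58/0.11) / 0.679 = ln(5.273) / 0.679 = 1.6625 / 0.679 = 2.449 km

2.45 km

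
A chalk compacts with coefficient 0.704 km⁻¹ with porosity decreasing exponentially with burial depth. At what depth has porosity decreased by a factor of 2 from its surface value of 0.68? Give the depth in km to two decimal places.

n/n₀ = 1/2 ⇒ exp(−k·d) = 1/2 ⇒ d = ln(2) / k
d = 0.6931 / 0.704 = 0.985 km

0.98 km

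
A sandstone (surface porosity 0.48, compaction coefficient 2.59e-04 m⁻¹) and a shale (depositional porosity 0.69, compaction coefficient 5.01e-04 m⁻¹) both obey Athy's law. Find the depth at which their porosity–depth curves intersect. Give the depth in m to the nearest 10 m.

Working in km (1 km = 1000 m; c in km⁻¹ = c in m⁻¹ × 1000):
Set phi₀ₐ e^(−cₐZ) = phi₀ᵦ e^(−cᵦZ) ⇒ ln(phi₀ₐ/phi₀ᵦ) = (cₐ − cᵦ)·Z
Z = ln(0.48/0.69) / (0.259 − 0.501) = -0.3629 / -0.242 = 1.500 km

1500 m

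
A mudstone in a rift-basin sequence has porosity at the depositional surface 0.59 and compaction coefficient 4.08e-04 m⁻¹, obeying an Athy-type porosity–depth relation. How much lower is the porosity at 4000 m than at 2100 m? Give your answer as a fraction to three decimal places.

0.135

Working in km (1 km = 1000 m; β in km⁻¹ = β in m⁻¹ × 1000):
phi(2.1) = 0.59·e^(−0.408×2.1) = 0.2505
phi(4) = 0.59·e^(−0.408×4) = 0.1154
Δphi = 0.2505 − 0.1154 = 0.1351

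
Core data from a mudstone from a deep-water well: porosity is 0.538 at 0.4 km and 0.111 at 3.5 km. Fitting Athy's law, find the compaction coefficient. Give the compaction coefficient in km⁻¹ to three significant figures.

Athy: φ(d) = φ₀ e^(−cd) ⇒ φ₁/φ₂ = e^{c(d₂−d₁)} ⇒ c = ln(φ₁/φ₂)/(d₂−d₁)
c = ln(0.538/0.111) / (3.5 − 0.4) = ln(4.847) / 3.1 = 1.5783 / 3.1 = 0.5091 km⁻¹

0.509 km⁻¹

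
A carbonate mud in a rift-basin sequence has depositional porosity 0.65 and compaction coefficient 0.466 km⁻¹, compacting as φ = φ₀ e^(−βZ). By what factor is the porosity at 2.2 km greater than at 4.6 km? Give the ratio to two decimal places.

3.06

φ(Z₁)/φ(Z₂) = e^(−β·Z₁)/e^(−β·Z₂) = e^{β(Z₂−Z₁)}
= exp(0.466 × 2.4) = exp(1.118) = 3.0600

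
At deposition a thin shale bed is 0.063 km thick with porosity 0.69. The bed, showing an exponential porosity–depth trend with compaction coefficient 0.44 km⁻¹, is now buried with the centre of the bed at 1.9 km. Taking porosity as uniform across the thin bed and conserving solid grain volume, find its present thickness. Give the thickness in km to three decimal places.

0.028 km

Porosity at 1.9 km: n = 0.69·exp(−0.44×1.9) = 0.2991
Solid-volume conservation: h(1−n) = h₀(1−n₀) ⇒ h = h₀·(1−n₀)/(1−n)
h = 0.063 × (1 − 0.69)/(1 − 0.2991) = 0.063 × 0.4423 = 0.0279 km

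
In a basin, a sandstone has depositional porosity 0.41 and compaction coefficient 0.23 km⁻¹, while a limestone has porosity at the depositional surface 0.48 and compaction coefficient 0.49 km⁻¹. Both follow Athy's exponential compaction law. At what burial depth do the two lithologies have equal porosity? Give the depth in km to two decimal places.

Set phi₀ₐ e^(−βₐZ) = phi₀ᵦ e^(−βᵦZ) ⇒ ln(phi₀ₐ/phi₀ᵦ) = (βₐ − βᵦ)·Z
Z = ln(0.41/0.48) / (0.23 − 0.49) = -0.1576 / -0.26 = 0.606 km

0.61 km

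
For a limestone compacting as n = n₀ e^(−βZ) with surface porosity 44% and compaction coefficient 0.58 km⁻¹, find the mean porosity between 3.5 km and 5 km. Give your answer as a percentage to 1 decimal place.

3.9%

⟨n⟩ = (1/(Z₂−Z₁)) ∫ n₀ e^(−βZ) dZ = n₀·(e^(−β·Z₁) − e^(−β·Z₂)) / (β·(Z₂−Z₁))
e^(−0.58×3.5) = 0.1313; e^(−0.58×5) = 0.0550
⟨n⟩ = 0.44 × (0.1313 − 0.0550) / (0.58 × 1.5) = 0.44 × 0.0877 = 0.0386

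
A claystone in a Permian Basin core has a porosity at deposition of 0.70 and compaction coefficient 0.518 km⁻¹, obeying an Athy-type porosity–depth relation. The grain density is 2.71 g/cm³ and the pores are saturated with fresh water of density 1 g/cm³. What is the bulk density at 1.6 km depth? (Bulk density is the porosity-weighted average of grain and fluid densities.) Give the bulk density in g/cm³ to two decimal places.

Porosity at depth: n = 0.7·exp(−0.518×1.6) = 0.7×0.4366 = 0.3056
Bulk density: ρ_b = (1−n)ρ_g + n·ρ_f = 0.6944×2.71 + 0.3056×1
       = 1.882 + 0.306 = 2.187 g/cm³

2.19 g/cm³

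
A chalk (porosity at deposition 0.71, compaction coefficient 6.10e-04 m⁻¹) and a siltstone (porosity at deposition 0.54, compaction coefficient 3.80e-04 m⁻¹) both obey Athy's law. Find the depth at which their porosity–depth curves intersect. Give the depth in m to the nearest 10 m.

Working in km (1 km = 1000 m; k in km⁻¹ = k in m⁻¹ × 1000):
Set phi₀ₐ e^(−kₐd) = phi₀ᵦ e^(−kᵦd) ⇒ ln(phi₀ₐ/phi₀ᵦ) = (kₐ − kᵦ)·d
d = ln(0.71/0.54) / (0.61 − 0.38) = 0.2737 / 0.23 = 1.190 km

1190 m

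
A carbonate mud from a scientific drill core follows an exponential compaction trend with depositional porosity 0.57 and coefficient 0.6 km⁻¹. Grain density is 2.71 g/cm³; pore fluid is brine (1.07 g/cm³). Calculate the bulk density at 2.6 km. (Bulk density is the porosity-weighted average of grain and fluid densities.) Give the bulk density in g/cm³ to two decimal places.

Porosity at depth: n = 0.57·exp(−0.6×2.6) = 0.57×0.2101 = 0.1198
Bulk density: ρ_b = (1−n)ρ_g + n·ρ_f = 0.8802×2.71 + 0.1198×1.07
       = 2.385 + 0.128 = 2.514 g/cm³

2.51 g/cm³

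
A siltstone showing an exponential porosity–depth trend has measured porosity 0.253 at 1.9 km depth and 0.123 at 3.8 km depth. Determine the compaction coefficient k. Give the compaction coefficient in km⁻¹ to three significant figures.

0.380 km⁻¹

Athy: phi(d) = phi₀ e^(−kd) ⇒ phi₁/phi₂ = e^{k(d₂−d₁)} ⇒ k = ln(phi₁/phi₂)/(d₂−d₁)
k = ln(0.253/0.123) / (3.8 − 1.9) = ln(2.057) / 1.9 = 0.7212 / 1.9 = 0.3796 km⁻¹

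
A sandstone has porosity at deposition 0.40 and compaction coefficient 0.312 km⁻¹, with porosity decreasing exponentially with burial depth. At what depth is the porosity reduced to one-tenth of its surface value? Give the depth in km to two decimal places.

phi/phi₀ = 1/10 ⇒ exp(−β·d) = 1/10 ⇒ d = ln(10) / β
d = 2.3026 / 0.312 = 7.380 km

7.38 km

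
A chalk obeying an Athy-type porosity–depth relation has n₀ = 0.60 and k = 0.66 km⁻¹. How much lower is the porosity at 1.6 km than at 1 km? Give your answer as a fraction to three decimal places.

0.101

n(1) = 0.6·e^(−0.66×1) = 0.3101
n(1.6) = 0.6·e^(−0.66×1.6) = 0.2087
Δn = 0.3101 − 0.2087 = 0.1014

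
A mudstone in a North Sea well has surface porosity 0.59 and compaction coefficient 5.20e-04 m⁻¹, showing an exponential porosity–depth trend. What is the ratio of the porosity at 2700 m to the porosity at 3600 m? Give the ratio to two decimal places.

1.60

Working in km (1 km = 1000 m; β in km⁻¹ = β in m⁻¹ × 1000):
φ(z₁)/φ(z₂) = e^(−β·z₁)/e^(−β·z₂) = e^{β(z₂−z₁)}
= exp(0.52 × 0.9) = exp(0.468) = 1.5968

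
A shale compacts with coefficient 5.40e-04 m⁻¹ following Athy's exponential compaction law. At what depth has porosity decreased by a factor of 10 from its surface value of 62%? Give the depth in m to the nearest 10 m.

4260 m

Working in km (1 km = 1000 m; k in km⁻¹ = k in m⁻¹ × 1000):
n/n₀ = 1/10 ⇒ exp(−k·Z) = 1/10 ⇒ Z = ln(10) / k
Z = 2.3026 / 0.54 = 4.264 km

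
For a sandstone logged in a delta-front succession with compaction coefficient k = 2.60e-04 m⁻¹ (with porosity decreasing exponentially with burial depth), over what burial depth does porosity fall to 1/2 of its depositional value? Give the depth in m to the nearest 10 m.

2670 m

Working in km (1 km = 1000 m; k in km⁻¹ = k in m⁻¹ × 1000):
φ/φ₀ = 1/2 ⇒ exp(−k·z) = 1/2 ⇒ z = ln(2) / k
z = 0.6931 / 0.26 = 2.666 km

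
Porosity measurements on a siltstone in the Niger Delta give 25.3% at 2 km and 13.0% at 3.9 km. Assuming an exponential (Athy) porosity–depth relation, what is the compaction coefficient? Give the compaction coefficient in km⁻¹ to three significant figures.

0.350 km⁻¹

Athy: n(Z) = n₀ e^(−cZ) ⇒ n₁/n₂ = e^{c(Z₂−Z₁)} ⇒ c = ln(n₁/n₂)/(Z₂−Z₁)
c = ln(0.253/0.13) / (3.9 − 2) = ln(1.946) / 1.9 = 0.6659 / 1.9 = 0.3505 km⁻¹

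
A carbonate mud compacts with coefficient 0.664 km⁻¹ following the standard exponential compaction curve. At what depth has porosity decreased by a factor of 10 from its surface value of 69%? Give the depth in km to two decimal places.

3.47 km

φ/φ₀ = 1/10 ⇒ exp(−k·z) = 1/10 ⇒ z = ln(10) / k
z = 2.3026 / 0.664 = 3.468 km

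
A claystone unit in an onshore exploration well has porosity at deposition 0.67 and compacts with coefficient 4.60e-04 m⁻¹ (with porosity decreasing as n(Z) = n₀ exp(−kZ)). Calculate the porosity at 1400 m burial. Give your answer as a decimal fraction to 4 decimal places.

Working in km (1 km = 1000 m; k in km⁻¹ = k in m⁻¹ × 1000):
n = n₀·exp(−k·Z) = 0.67 × exp(−0.46 × 1.4) = 0.67 × exp(−0.644)
  = 0.67 × 0.5252 = 0.3519

0.3519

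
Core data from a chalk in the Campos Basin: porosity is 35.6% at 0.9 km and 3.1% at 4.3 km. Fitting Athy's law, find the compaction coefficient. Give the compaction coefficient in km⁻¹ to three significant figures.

Athy: n(z) = n₀ e^(−kz) ⇒ n₁/n₂ = e^{k(z₂−z₁)} ⇒ k = ln(n₁/n₂)/(z₂−z₁)
k = ln(0.356/0.031) / (4.3 − 0.9) = ln(11.48) / 3.4 = 2.4409 / 3.4 = 0.7179 km⁻¹

0.718 km⁻¹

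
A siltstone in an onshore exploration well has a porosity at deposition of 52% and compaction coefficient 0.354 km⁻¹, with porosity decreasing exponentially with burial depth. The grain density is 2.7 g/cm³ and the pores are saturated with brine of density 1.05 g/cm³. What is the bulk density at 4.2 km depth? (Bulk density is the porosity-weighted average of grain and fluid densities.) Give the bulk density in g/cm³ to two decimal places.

Porosity at depth: φ = 0.52·exp(−0.354×4.2) = 0.52×0.2261 = 0.1176
Bulk density: ρ_b = (1−φ)ρ_g + φ·ρ_f = 0.8824×2.7 + 0.1176×1.05
       = 2.383 + 0.123 = 2.506 g/cm³

2.51 g/cm³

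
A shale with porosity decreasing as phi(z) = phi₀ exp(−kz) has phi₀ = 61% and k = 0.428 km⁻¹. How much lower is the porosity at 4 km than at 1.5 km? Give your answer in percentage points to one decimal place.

phi(1.5) = 0.61·e^(−0.428×1.5) = 0.3210
phi(4) = 0.61·e^(−0.428×4) = 0.1101
Δphi = 0.3210 − 0.1101 = 0.2109

21.1 percentage points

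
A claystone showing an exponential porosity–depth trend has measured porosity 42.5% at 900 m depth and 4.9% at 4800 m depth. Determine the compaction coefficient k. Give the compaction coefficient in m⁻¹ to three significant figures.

0.000554 m⁻¹

Working in km (1 km = 1000 m; k in km⁻¹ = k in m⁻¹ × 1000):
Athy: φ(d) = φ₀ e^(−kd) ⇒ φ₁/φ₂ = e^{k(d₂−d₁)} ⇒ k = ln(φ₁/φ₂)/(d₂−d₁)
k = ln(0.425/0.049) / (4.8 − 0.9) = ln(8.673) / 3.9 = 2.1603 / 3.9 = 0.5539 km⁻¹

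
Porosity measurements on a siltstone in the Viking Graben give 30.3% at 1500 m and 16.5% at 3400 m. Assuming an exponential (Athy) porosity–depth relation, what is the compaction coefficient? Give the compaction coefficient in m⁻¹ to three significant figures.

Working in km (1 km = 1000 m; c in km⁻¹ = c in m⁻¹ × 1000):
Athy: φ(z) = φ₀ e^(−cz) ⇒ φ₁/φ₂ = e^{c(z₂−z₁)} ⇒ c = ln(φ₁/φ₂)/(z₂−z₁)
c = ln(0.303/0.165) / (3.4 − 1.5) = ln(1.836) / 1.9 = 0.6078 / 1.9 = 0.3199 km⁻¹

0.000320 m⁻¹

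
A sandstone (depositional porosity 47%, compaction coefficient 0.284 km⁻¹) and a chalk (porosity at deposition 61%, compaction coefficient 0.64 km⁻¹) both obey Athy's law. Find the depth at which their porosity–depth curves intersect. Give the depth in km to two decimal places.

0.73 km

Set phi₀ₐ e^(−βₐz) = phi₀ᵦ e^(−βᵦz) ⇒ ln(phi₀ₐ/phi₀ᵦ) = (βₐ − βᵦ)·z
z = ln(0.47/0.61) / (0.284 − 0.64) = -0.2607 / -0.356 = 0.732 km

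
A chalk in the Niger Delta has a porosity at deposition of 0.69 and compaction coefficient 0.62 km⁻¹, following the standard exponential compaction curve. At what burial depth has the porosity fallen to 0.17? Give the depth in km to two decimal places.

2.26 km

Invert Athy's law: z = ln(n₀/n) / k
z = ln(0.69/0.17) / 0.62 = ln(4.059) / 0.62 = 1.4009 / 0.62 = 2.260 km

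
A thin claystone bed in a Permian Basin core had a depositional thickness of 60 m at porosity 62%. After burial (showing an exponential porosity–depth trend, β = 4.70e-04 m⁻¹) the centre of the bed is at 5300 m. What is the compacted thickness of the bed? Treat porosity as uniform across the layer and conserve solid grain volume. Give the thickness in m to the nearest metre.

Working in km (1 km = 1000 m; β in km⁻¹ = β in m⁻¹ × 1000):
Porosity at 5.3 km: phi = 0.62·exp(−0.47×5.3) = 0.0514
Solid-volume conservation: h(1−phi) = h₀(1−phi₀) ⇒ h = h₀·(1−phi₀)/(1−phi)
h = 0.06 × (1 − 0.62)/(1 − 0.0514) = 0.06 × 0.4006 = 0.0240 km

24 m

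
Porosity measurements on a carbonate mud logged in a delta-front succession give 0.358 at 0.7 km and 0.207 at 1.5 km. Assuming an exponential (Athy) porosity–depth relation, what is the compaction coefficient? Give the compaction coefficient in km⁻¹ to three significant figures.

Athy: φ(Z) = φ₀ e^(−βZ) ⇒ φ₁/φ₂ = e^{β(Z₂−Z₁)} ⇒ β = ln(φ₁/φ₂)/(Z₂−Z₁)
β = ln(0.358/0.207) / (1.5 − 0.7) = ln(1.729) / 0.8 = 0.5478 / 0.8 = 0.6848 km⁻¹

0.685 km⁻¹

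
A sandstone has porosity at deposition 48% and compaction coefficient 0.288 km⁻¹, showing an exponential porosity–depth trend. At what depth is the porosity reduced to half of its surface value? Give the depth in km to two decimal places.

n/n₀ = 1/2 ⇒ exp(−k·Z) = 1/2 ⇒ Z = ln(2) / k
Z = 0.6931 / 0.288 = 2.407 km

2.41 km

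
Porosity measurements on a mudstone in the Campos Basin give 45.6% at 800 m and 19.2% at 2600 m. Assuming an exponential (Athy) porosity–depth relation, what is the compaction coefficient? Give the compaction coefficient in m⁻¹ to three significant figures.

Working in km (1 km = 1000 m; k in km⁻¹ = k in m⁻¹ × 1000):
Athy: n(d) = n₀ e^(−kd) ⇒ n₁/n₂ = e^{k(d₂−d₁)} ⇒ k = ln(n₁/n₂)/(d₂−d₁)
k = ln(0.456/0.192) / (2.6 − 0.8) = ln(2.375) / 1.8 = 0.8650 / 1.8 = 0.4806 km⁻¹

0.000481 m⁻¹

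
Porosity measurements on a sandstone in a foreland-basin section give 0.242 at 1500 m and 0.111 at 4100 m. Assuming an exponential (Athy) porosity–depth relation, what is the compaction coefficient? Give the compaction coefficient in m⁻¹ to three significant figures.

Working in km (1 km = 1000 m; k in km⁻¹ = k in m⁻¹ × 1000):
Athy: phi(Z) = phi₀ e^(−kZ) ⇒ phi₁/phi₂ = e^{k(Z₂−Z₁)} ⇒ k = ln(phi₁/phi₂)/(Z₂−Z₁)
k = ln(0.242/0.111) / (4.1 − 1.5) = ln(2.18) / 2.6 = 0.7794 / 2.6 = 0.2998 km⁻¹

0.000300 m⁻¹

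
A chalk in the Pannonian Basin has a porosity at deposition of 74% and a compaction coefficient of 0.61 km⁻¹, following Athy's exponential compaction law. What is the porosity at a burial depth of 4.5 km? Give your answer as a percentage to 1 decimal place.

4.8%

φ = φ₀·exp(−β·d) = 0.74 × exp(−0.61 × 4.5) = 0.74 × exp(−2.745)
  = 0.74 × 0.0642 = 0.0475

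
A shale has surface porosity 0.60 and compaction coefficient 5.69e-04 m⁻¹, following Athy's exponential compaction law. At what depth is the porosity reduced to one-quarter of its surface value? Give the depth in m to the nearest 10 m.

2440 m

Working in km (1 km = 1000 m; k in km⁻¹ = k in m⁻¹ × 1000):
φ/φ₀ = 1/4 ⇒ exp(−k·Z) = 1/4 ⇒ Z = ln(4) / k
Z = 1.3863 / 0.569 = 2.436 km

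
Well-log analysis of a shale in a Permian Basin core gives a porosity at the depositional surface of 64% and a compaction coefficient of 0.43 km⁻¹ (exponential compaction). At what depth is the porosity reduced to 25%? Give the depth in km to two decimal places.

Invert Athy's law: Z = ln(n₀/n) / k
Z = ln(0.64/0.25) / 0.43 = ln(2.56) / 0.43 = 0.9400 / 0.43 = 2.186 km

2.19 km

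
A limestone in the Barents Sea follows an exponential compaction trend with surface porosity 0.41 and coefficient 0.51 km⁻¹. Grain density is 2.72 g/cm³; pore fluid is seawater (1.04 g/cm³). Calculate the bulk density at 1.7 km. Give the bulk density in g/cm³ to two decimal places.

2.43 g/cm³

Porosity at depth: φ = 0.41·exp(−0.51×1.7) = 0.41×0.4202 = 0.1723
Bulk density: ρ_b = (1−φ)ρ_g + φ·ρ_f = 0.8277×2.72 + 0.1723×1.04
       = 2.251 + 0.179 = 2.431 g/cm³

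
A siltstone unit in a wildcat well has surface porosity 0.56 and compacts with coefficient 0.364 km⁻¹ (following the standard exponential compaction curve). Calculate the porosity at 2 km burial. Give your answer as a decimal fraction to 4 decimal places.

n = n₀·exp(−c·z) = 0.56 × exp(−0.364 × 2) = 0.56 × exp(−0.728)
  = 0.56 × 0.4829 = 0.2704

0.2704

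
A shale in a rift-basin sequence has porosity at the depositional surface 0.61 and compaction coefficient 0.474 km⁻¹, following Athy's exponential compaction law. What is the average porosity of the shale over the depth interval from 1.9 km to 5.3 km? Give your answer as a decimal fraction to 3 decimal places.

0.123

⟨φ⟩ = (1/(z₂−z₁)) ∫ φ₀ e^(−kz) dz = φ₀·(e^(−k·z₁) − e^(−k·z₂)) / (k·(z₂−z₁))
e^(−0.474×1.9) = 0.4063; e^(−0.474×5.3) = 0.0811
⟨φ⟩ = 0.61 × (0.4063 − 0.0811) / (0.474 × 3.4) = 0.61 × 0.2018 = 0.1231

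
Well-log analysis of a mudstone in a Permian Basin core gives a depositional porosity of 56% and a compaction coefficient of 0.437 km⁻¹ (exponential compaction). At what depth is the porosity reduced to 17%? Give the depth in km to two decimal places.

2.73 km

Invert Athy's law: Z = ln(φ₀/φ) / β
Z = ln(0.56/0.17) / 0.437 = ln(3.294) / 0.437 = 1.1921 / 0.437 = 2.728 km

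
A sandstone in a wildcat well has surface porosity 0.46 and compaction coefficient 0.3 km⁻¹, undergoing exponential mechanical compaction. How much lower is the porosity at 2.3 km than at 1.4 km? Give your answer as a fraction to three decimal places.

0.072

φ(1.4) = 0.46·e^(−0.3×1.4) = 0.3022
φ(2.3) = 0.46·e^(−0.3×2.3) = 0.2307
Δφ = 0.3022 − 0.2307 = 0.0715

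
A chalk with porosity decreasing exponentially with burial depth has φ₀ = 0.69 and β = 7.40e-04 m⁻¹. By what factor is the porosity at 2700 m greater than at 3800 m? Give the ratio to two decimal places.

Working in km (1 km = 1000 m; β in km⁻¹ = β in m⁻¹ × 1000):
φ(Z₁)/φ(Z₂) = e^(−β·Z₁)/e^(−β·Z₂) = e^{β(Z₂−Z₁)}
= exp(0.74 × 1.1) = exp(0.814) = 2.2569

2.26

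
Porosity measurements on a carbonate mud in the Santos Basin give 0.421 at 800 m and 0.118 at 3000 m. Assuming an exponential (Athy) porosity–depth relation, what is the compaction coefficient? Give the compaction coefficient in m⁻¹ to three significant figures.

Working in km (1 km = 1000 m; k in km⁻¹ = k in m⁻¹ × 1000):
Athy: phi(z) = phi₀ e^(−kz) ⇒ phi₁/phi₂ = e^{k(z₂−z₁)} ⇒ k = ln(phi₁/phi₂)/(z₂−z₁)
k = ln(0.421/0.118) / (3 − 0.8) = ln(3.568) / 2.2 = 1.2719 / 2.2 = 0.5782 km⁻¹

0.000578 m⁻¹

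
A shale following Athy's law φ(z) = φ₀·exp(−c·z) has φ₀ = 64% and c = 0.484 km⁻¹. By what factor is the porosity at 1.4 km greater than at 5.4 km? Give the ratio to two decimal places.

6.93

φ(z₁)/φ(z₂) = e^(−c·z₁)/e^(−c·z₂) = e^{c(z₂−z₁)}
= exp(0.484 × 4) = exp(1.936) = 6.9310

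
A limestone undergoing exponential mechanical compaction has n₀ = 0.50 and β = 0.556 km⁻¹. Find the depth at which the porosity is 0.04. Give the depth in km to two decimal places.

4.54 km

Invert Athy's law: d = ln(n₀/n) / β
d = ln(0.5/0.04) / 0.556 = ln(12.5) / 0.556 = 2.5257 / 0.556 = 4.543 km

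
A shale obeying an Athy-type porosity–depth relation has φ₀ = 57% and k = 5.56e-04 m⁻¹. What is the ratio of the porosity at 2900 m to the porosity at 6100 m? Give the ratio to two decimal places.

Working in km (1 km = 1000 m; k in km⁻¹ = k in m⁻¹ × 1000):
φ(d₁)/φ(d₂) = e^(−k·d₁)/e^(−k·d₂) = e^{k(d₂−d₁)}
= exp(0.556 × 3.2) = exp(1.779) = 5.9251

5.93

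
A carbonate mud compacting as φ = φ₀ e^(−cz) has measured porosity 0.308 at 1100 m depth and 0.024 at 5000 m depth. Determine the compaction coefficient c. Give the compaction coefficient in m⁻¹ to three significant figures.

0.000654 m⁻¹

Working in km (1 km = 1000 m; c in km⁻¹ = c in m⁻¹ × 1000):
Athy: φ(z) = φ₀ e^(−cz) ⇒ φ₁/φ₂ = e^{c(z₂−z₁)} ⇒ c = ln(φ₁/φ₂)/(z₂−z₁)
c = ln(0.308/0.024) / (5 − 1.1) = ln(12.83) / 3.9 = 2.5520 / 3.9 = 0.6544 km⁻¹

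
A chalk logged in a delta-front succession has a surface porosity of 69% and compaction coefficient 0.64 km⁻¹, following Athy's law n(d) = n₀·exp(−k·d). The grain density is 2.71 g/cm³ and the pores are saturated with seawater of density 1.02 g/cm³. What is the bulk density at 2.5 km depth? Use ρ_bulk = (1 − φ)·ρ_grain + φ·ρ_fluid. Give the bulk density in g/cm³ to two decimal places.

Porosity at depth: n = 0.69·exp(−0.64×2.5) = 0.69×0.2019 = 0.1393
Bulk density: ρ_b = (1−n)ρ_g + n·ρ_f = 0.8607×2.71 + 0.1393×1.02
       = 2.332 + 0.142 = 2.475 g/cm³

2.47 g/cm³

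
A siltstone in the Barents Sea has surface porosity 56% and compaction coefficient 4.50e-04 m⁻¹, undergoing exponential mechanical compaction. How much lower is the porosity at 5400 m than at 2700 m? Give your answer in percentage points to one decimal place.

11.7 percentage points

Working in km (1 km = 1000 m; β in km⁻¹ = β in m⁻¹ × 1000):
φ(2.7) = 0.56·e^(−0.45×2.7) = 0.1662
φ(5.4) = 0.56·e^(−0.45×5.4) = 0.0493
Δφ = 0.1662 − 0.0493 = 0.1169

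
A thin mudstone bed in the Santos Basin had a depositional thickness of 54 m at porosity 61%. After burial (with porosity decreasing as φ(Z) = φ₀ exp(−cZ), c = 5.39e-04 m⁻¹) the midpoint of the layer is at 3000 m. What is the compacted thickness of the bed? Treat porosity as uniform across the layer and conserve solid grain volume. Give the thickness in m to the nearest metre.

Working in km (1 km = 1000 m; c in km⁻¹ = c in m⁻¹ × 1000):
Porosity at 3 km: φ = 0.61·exp(−0.539×3) = 0.1211
Solid-volume conservation: h(1−φ) = h₀(1−φ₀) ⇒ h = h₀·(1−φ₀)/(1−φ)
h = 0.054 × (1 − 0.61)/(1 − 0.1211) = 0.054 × 0.4437 = 0.0240 km

24 m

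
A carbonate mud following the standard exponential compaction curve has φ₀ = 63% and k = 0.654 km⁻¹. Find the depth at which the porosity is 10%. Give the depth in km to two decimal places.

Invert Athy's law: Z = ln(φ₀/φ) / k
Z = ln(0.63/0.1) / 0.654 = ln(6.3) / 0.654 = 1.8405 / 0.654 = 2.814 km

2.81 km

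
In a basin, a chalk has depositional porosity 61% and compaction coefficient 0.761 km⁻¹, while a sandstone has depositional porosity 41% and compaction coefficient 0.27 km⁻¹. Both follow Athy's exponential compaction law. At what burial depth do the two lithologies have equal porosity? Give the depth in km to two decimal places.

0.81 km

Set phi₀ₐ e^(−kₐd) = phi₀ᵦ e^(−kᵦd) ⇒ ln(phi₀ₐ/phi₀ᵦ) = (kₐ − kᵦ)·d
d = ln(0.61/0.41) / (0.761 − 0.27) = 0.3973 / 0.491 = 0.809 km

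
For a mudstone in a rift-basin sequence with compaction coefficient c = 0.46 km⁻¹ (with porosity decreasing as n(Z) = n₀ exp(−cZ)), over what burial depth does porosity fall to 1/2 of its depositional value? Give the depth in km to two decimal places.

n/n₀ = 1/2 ⇒ exp(−c·Z) = 1/2 ⇒ Z = ln(2) / c
Z = 0.6931 / 0.46 = 1.507 km

1.51 km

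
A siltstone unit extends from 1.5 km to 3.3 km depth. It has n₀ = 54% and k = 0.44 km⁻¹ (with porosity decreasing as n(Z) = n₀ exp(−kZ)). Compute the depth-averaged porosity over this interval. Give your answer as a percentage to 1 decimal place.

⟨n⟩ = (1/(Z₂−Z₁)) ∫ n₀ e^(−kZ) dZ = n₀·(e^(−k·Z₁) − e^(−k·Z₂)) / (k·(Z₂−Z₁))
e^(−0.44×1.5) = 0.5169; e^(−0.44×3.3) = 0.2341
⟨n⟩ = 0.54 × (0.5169 − 0.2341) / (0.44 × 1.8) = 0.54 × 0.3570 = 0.1928

19.3%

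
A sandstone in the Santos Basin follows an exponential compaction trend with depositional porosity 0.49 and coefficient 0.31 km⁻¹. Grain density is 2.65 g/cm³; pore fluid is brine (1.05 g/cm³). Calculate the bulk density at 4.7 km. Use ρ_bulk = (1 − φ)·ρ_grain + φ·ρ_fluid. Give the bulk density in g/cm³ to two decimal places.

2.47 g/cm³

Porosity at depth: phi = 0.49·exp(−0.31×4.7) = 0.49×0.2329 = 0.1141
Bulk density: ρ_b = (1−phi)ρ_g + phi·ρ_f = 0.8859×2.65 + 0.1141×1.05
       = 2.348 + 0.120 = 2.467 g/cm³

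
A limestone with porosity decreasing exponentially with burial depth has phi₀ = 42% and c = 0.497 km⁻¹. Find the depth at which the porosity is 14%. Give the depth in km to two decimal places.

Invert Athy's law: Z = ln(phi₀/phi) / c
Z = ln(0.42/0.14) / 0.497 = ln(3) / 0.497 = 1.0986 / 0.497 = 2.210 km

2.21 km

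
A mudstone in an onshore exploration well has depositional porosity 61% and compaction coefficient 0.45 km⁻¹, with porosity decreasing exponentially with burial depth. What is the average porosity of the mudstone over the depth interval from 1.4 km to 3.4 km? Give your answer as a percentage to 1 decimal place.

21.4%

⟨φ⟩ = (1/(Z₂−Z₁)) ∫ φ₀ e^(−cZ) dZ = φ₀·(e^(−c·Z₁) − e^(−c·Z₂)) / (c·(Z₂−Z₁))
e^(−0.45×1.4) = 0.5326; e^(−0.45×3.4) = 0.2165
⟨φ⟩ = 0.61 × (0.5326 − 0.2165) / (0.45 × 2) = 0.61 × 0.3512 = 0.2142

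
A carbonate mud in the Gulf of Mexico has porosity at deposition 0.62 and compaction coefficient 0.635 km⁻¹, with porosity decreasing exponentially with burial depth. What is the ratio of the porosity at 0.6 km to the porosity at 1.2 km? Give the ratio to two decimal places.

n(z₁)/n(z₂) = e^(−k·z₁)/e^(−k·z₂) = e^{k(z₂−z₁)}
= exp(0.635 × 0.6) = exp(0.381) = 1.4637

1.46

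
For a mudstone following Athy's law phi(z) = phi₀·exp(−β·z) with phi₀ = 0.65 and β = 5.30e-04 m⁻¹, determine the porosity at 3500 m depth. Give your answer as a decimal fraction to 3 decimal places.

0.102

Working in km (1 km = 1000 m; β in km⁻¹ = β in m⁻¹ × 1000):
phi = phi₀·exp(−β·z) = 0.65 × exp(−0.53 × 3.5) = 0.65 × exp(−1.855)
  = 0.65 × 0.1565 = 0.1017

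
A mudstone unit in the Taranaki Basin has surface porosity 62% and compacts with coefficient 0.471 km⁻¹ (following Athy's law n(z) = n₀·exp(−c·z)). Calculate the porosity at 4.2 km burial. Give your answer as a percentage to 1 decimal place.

n = n₀·exp(−c·z) = 0.62 × exp(−0.471 × 4.2) = 0.62 × exp(−1.978)
  = 0.62 × 0.1383 = 0.0858

8.6%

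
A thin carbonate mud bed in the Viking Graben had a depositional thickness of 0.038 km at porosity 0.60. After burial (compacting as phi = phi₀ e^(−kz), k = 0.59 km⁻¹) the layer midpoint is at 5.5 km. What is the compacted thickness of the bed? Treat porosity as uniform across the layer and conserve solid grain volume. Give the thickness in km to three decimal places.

0.016 km

Porosity at 5.5 km: phi = 0.6·exp(−0.59×5.5) = 0.0234
Solid-volume conservation: h(1−phi) = h₀(1−phi₀) ⇒ h = h₀·(1−phi₀)/(1−phi)
h = 0.038 × (1 − 0.6)/(1 − 0.0234) = 0.038 × 0.4096 = 0.0156 km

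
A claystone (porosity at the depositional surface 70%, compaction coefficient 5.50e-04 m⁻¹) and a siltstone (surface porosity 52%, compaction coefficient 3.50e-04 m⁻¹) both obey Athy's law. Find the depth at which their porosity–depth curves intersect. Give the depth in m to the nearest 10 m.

Working in km (1 km = 1000 m; c in km⁻¹ = c in m⁻¹ × 1000):
Set n₀ₐ e^(−cₐd) = n₀ᵦ e^(−cᵦd) ⇒ ln(n₀ₐ/n₀ᵦ) = (cₐ − cᵦ)·d
d = ln(0.7/0.52) / (0.55 − 0.35) = 0.2973 / 0.2 = 1.486 km

1490 m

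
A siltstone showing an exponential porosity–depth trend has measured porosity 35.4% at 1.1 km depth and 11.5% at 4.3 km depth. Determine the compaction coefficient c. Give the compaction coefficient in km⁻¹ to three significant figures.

Athy: n(Z) = n₀ e^(−cZ) ⇒ n₁/n₂ = e^{c(Z₂−Z₁)} ⇒ c = ln(n₁/n₂)/(Z₂−Z₁)
c = ln(0.354/0.115) / (4.3 − 1.1) = ln(3.078) / 3.2 = 1.1244 / 3.2 = 0.3514 km⁻¹

0.351 km⁻¹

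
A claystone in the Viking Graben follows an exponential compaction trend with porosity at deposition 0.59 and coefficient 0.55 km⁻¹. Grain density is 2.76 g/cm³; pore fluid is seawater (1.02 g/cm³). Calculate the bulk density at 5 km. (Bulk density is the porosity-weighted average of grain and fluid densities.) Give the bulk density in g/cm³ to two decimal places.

2.69 g/cm³

Porosity at depth: phi = 0.59·exp(−0.55×5) = 0.59×0.0639 = 0.0377
Bulk density: ρ_b = (1−phi)ρ_g + phi·ρ_f = 0.9623×2.76 + 0.0377×1.02
       = 2.656 + 0.038 = 2.694 g/cm³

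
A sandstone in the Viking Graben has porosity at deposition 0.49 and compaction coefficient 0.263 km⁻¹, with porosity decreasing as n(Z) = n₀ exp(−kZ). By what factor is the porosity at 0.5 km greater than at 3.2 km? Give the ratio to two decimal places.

n(Z₁)/n(Z₂) = e^(−k·Z₁)/e^(−k·Z₂) = e^{k(Z₂−Z₁)}
= exp(0.263 × 2.7) = exp(0.7101) = 2.0342

2.03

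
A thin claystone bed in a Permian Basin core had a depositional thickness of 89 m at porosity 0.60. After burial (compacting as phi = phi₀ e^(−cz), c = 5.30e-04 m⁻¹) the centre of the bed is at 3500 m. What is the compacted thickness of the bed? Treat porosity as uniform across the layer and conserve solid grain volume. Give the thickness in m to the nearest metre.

39 m

Working in km (1 km = 1000 m; c in km⁻¹ = c in m⁻¹ × 1000):
Porosity at 3.5 km: phi = 0.6·exp(−0.53×3.5) = 0.0939
Solid-volume conservation: h(1−phi) = h₀(1−phi₀) ⇒ h = h₀·(1−phi₀)/(1−phi)
h = 0.089 × (1 − 0.6)/(1 − 0.0939) = 0.089 × 0.4414 = 0.0393 km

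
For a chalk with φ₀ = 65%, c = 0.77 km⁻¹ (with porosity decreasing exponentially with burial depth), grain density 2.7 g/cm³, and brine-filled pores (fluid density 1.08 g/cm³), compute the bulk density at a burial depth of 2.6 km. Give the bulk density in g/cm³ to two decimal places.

Porosity at depth: φ = 0.65·exp(−0.77×2.6) = 0.65×0.1351 = 0.0878
Bulk density: ρ_b = (1−φ)ρ_g + φ·ρ_f = 0.9122×2.7 + 0.0878×1.08
       = 2.463 + 0.095 = 2.558 g/cm³

2.56 g/cm³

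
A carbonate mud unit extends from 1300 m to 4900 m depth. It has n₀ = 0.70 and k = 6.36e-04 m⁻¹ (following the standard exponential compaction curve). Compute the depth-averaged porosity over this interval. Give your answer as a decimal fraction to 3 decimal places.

0.120

Working in km (1 km = 1000 m; k in km⁻¹ = k in m⁻¹ × 1000):
⟨n⟩ = (1/(z₂−z₁)) ∫ n₀ e^(−kz) dz = n₀·(e^(−k·z₁) − e^(−k·z₂)) / (k·(z₂−z₁))
e^(−0.636×1.3) = 0.4374; e^(−0.636×4.9) = 0.0443
⟨n⟩ = 0.7 × (0.4374 − 0.0443) / (0.636 × 3.6) = 0.7 × 0.1717 = 0.1202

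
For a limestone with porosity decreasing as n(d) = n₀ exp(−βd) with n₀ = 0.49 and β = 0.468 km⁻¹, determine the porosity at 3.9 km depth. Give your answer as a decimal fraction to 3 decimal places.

0.079

n = n₀·exp(−β·d) = 0.49 × exp(−0.468 × 3.9) = 0.49 × exp(−1.825)
  = 0.49 × 0.1612 = 0.0790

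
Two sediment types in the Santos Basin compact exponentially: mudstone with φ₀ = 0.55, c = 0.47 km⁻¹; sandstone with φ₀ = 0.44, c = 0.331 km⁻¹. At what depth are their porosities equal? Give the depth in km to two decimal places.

Set φ₀ₐ e^(−cₐd) = φ₀ᵦ e^(−cᵦd) ⇒ ln(φ₀ₐ/φ₀ᵦ) = (cₐ − cᵦ)·d
d = ln(0.55/0.44) / (0.47 − 0.331) = 0.2231 / 0.139 = 1.605 km

1.61 km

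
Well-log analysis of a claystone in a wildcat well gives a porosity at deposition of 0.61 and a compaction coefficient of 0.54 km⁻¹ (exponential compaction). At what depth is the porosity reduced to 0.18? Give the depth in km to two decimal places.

2.26 km

Invert Athy's law: z = ln(n₀/n) / c
z = ln(0.61/0.18) / 0.54 = ln(3.389) / 0.54 = 1.2205 / 0.54 = 2.260 km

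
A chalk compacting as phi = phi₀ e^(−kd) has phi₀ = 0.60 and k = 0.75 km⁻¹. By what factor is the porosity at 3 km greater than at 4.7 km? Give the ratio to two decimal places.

3.58

phi(d₁)/phi(d₂) = e^(−k·d₁)/e^(−k·d₂) = e^{k(d₂−d₁)}
= exp(0.75 × 1.7) = exp(1.275) = 3.5787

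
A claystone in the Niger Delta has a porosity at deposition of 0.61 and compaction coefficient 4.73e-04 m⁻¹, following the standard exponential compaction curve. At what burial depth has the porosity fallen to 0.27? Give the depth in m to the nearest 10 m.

Working in km (1 km = 1000 m; k in km⁻¹ = k in m⁻¹ × 1000):
Invert Athy's law: z = ln(φ₀/φ) / k
z = ln(0.61/0.27) / 0.473 = ln(2.259) / 0.473 = 0.8150 / 0.473 = 1.723 km

1720 m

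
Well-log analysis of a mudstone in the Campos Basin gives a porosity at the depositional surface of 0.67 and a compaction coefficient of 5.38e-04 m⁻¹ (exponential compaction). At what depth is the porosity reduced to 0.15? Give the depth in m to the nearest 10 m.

2780 m

Working in km (1 km = 1000 m; c in km⁻¹ = c in m⁻¹ × 1000):
Invert Athy's law: z = ln(φ₀/φ) / c
z = ln(0.67/0.15) / 0.538 = ln(4.467) / 0.538 = 1.4966 / 0.538 = 2.782 km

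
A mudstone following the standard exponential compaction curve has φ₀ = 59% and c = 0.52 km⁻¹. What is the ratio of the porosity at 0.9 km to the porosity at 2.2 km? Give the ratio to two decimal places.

φ(Z₁)/φ(Z₂) = e^(−c·Z₁)/e^(−c·Z₂) = e^{c(Z₂−Z₁)}
= exp(0.52 × 1.3) = exp(0.676) = 1.9660

1.97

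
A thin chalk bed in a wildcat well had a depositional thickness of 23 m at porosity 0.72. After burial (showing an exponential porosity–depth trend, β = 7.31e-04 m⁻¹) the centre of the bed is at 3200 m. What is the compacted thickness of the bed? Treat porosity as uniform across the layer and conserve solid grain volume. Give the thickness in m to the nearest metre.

7 m

Working in km (1 km = 1000 m; β in km⁻¹ = β in m⁻¹ × 1000):
Porosity at 3.2 km: φ = 0.72·exp(−0.731×3.2) = 0.0694
Solid-volume conservation: h(1−φ) = h₀(1−φ₀) ⇒ h = h₀·(1−φ₀)/(1−φ)
h = 0.023 × (1 − 0.72)/(1 − 0.0694) = 0.023 × 0.3009 = 0.0069 km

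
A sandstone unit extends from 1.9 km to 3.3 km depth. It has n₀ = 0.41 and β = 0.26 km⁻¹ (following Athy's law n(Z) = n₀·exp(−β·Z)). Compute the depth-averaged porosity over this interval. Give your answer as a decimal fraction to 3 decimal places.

⟨n⟩ = (1/(Z₂−Z₁)) ∫ n₀ e^(−βZ) dZ = n₀·(e^(−β·Z₁) − e^(−β·Z₂)) / (β·(Z₂−Z₁))
e^(−0.26×1.9) = 0.6102; e^(−0.26×3.3) = 0.4240
⟨n⟩ = 0.41 × (0.6102 − 0.4240) / (0.26 × 1.4) = 0.41 × 0.5115 = 0.2097

0.210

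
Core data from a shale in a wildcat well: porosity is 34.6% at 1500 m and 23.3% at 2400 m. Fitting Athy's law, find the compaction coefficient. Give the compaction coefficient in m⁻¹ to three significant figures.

Working in km (1 km = 1000 m; c in km⁻¹ = c in m⁻¹ × 1000):
Athy: φ(d) = φ₀ e^(−cd) ⇒ φ₁/φ₂ = e^{c(d₂−d₁)} ⇒ c = ln(φ₁/φ₂)/(d₂−d₁)
c = ln(0.346/0.233) / (2.4 − 1.5) = ln(1.485) / 0.9 = 0.3954 / 0.9 = 0.4393 km⁻¹

0.000439 m⁻¹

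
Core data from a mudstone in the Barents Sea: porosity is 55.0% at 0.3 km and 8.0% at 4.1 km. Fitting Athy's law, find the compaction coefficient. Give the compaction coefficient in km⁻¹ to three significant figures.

0.507 km⁻¹

Athy: n(Z) = n₀ e^(−cZ) ⇒ n₁/n₂ = e^{c(Z₂−Z₁)} ⇒ c = ln(n₁/n₂)/(Z₂−Z₁)
c = ln(0.55/0.08) / (4.1 − 0.3) = ln(6.875) / 3.8 = 1.9279 / 3.8 = 0.5073 km⁻¹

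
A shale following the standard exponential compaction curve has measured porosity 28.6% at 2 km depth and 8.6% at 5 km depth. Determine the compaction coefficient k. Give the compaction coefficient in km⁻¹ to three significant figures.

0.401 km⁻¹

Athy: φ(Z) = φ₀ e^(−kZ) ⇒ φ₁/φ₂ = e^{k(Z₂−Z₁)} ⇒ k = ln(φ₁/φ₂)/(Z₂−Z₁)
k = ln(0.286/0.086) / (5 − 2) = ln(3.326) / 3 = 1.2016 / 3 = 0.4005 km⁻¹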